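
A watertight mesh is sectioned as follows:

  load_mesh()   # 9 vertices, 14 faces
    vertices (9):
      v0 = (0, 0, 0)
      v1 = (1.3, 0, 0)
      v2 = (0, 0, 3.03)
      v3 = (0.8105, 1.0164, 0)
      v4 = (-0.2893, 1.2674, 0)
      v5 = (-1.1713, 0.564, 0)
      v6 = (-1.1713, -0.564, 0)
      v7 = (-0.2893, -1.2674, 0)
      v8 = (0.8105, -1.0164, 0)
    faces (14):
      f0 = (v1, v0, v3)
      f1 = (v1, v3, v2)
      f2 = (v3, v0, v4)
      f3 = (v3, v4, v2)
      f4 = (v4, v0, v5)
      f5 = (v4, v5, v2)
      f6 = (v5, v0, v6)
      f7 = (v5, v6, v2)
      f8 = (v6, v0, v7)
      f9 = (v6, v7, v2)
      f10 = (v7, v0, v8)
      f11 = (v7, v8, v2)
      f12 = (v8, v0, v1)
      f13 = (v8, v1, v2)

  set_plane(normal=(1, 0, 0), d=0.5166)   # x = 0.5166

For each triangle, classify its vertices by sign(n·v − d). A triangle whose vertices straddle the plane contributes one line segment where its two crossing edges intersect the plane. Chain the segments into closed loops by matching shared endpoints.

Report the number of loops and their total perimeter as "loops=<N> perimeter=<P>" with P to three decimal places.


Straddling triangles (8 of 14):
  (v1,v0,v3) [+-+] → (0.5166, 0, 0)–(0.5166, 0.647837, 0)  len=0.6478
  (v1,v3,v2) [++-] → (0.5166, 0.647837, 1.09873)–(0.5166, 0, 1.82592)  len=0.9739
  (v3,v0,v4) [+--] → (0.5166, 0.647837, 0)–(0.5166, 1.08347, 0)  len=0.4356
  (v3,v4,v2) [+--] → (0.5166, 1.08347, 0)–(0.5166, 0.647837, 1.09873)  len=1.1819
  (v7,v0,v8) [--+] → (0.5166, -0.647837, 0)–(0.5166, -1.08347, 0)  len=0.4356
  (v7,v8,v2) [-+-] → (0.5166, -1.08347, 0)–(0.5166, -0.647837, 1.09873)  len=1.1819
  (v8,v0,v1) [+-+] → (0.5166, -0.647837, 0)–(0.5166, 0, 0)  len=0.6478
  (v8,v1,v2) [++-] → (0.5166, 0, 1.82592)–(0.5166, -0.647837, 1.09873)  len=0.9739

Chained into 1 loop(s):
  loop 1: 8 segments, perimeter = 6.4787
Total perimeter = 6.479

loops=1 perimeter=6.479


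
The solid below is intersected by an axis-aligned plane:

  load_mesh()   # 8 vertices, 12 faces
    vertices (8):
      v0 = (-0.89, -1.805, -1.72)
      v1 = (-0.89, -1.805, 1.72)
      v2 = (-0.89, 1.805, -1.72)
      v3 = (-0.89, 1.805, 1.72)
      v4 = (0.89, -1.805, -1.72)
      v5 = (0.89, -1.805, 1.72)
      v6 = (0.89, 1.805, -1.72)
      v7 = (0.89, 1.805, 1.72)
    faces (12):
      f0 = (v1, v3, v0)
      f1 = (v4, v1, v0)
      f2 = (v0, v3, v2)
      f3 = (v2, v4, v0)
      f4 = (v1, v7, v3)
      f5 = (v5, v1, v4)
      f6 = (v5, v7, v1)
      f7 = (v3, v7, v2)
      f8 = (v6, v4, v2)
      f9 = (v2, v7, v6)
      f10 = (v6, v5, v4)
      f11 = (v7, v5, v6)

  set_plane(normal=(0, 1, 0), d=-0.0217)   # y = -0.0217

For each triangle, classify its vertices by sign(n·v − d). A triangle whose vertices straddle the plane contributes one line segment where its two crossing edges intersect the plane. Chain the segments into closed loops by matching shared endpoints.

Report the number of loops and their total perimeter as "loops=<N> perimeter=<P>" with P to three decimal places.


loops=1 perimeter=10.440

Straddling triangles (8 of 12):
  (v1,v3,v0) [-+-] → (-0.89, -0.0217, 1.72)–(-0.89, -0.0217, -0.0206781)  len=1.7407
  (v0,v3,v2) [-++] → (-0.89, -0.0217, -0.0206781)–(-0.89, -0.0217, -1.72)  len=1.6993
  (v2,v4,v0) [+--] → (0.0106997, -0.0217, -1.72)–(-0.89, -0.0217, -1.72)  len=0.9007
  (v1,v7,v3) [-++] → (-0.0106997, -0.0217, 1.72)–(-0.89, -0.0217, 1.72)  len=0.8793
  (v5,v7,v1) [-+-] → (0.89, -0.0217, 1.72)–(-0.0106997, -0.0217, 1.72)  len=0.9007
  (v6,v4,v2) [+-+] → (0.89, -0.0217, -1.72)–(0.0106997, -0.0217, -1.72)  len=0.8793
  (v6,v5,v4) [+--] → (0.89, -0.0217, 0.0206781)–(0.89, -0.0217, -1.72)  len=1.7407
  (v7,v5,v6) [+-+] → (0.89, -0.0217, 1.72)–(0.89, -0.0217, 0.0206781)  len=1.6993

Chained into 1 loop(s):
  loop 1: 8 segments, perimeter = 10.4400
Total perimeter = 10.440


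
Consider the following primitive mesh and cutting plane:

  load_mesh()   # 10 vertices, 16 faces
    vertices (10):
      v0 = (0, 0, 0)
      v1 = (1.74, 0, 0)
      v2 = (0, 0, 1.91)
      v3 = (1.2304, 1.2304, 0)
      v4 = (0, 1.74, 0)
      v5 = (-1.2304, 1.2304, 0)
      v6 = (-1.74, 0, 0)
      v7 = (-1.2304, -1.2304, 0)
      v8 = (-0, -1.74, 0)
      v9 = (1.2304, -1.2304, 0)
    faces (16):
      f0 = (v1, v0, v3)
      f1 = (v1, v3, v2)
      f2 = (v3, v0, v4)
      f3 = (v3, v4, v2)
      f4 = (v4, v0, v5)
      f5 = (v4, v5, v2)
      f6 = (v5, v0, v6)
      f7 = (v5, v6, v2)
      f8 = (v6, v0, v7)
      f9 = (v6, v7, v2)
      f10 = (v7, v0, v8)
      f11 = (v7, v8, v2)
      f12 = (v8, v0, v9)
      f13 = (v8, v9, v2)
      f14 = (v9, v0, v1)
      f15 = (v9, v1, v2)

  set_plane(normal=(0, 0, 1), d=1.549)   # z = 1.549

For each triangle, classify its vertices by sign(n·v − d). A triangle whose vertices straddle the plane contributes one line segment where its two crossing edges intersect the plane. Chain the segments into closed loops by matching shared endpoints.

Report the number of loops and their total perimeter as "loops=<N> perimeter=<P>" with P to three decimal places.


loops=1 perimeter=2.014

Straddling triangles (8 of 16):
  (v1,v3,v2) [--+] → (0.232552, 0.232552, 1.549)–(0.328869, 0, 1.549)  len=0.2517
  (v3,v4,v2) [--+] → (0, 0.328869, 1.549)–(0.232552, 0.232552, 1.549)  len=0.2517
  (v4,v5,v2) [--+] → (-0.232552, 0.232552, 1.549)–(0, 0.328869, 1.549)  len=0.2517
  (v5,v6,v2) [--+] → (-0.328869, 0, 1.549)–(-0.232552, 0.232552, 1.549)  len=0.2517
  (v6,v7,v2) [--+] → (-0.232552, -0.232552, 1.549)–(-0.328869, 0, 1.549)  len=0.2517
  (v7,v8,v2) [--+] → (0, -0.328869, 1.549)–(-0.232552, -0.232552, 1.549)  len=0.2517
  (v8,v9,v2) [--+] → (0.232552, -0.232552, 1.549)–(0, -0.328869, 1.549)  len=0.2517
  (v9,v1,v2) [--+] → (0.328869, 0, 1.549)–(0.232552, -0.232552, 1.549)  len=0.2517

Chained into 1 loop(s):
  loop 1: 8 segments, perimeter = 2.0137
Total perimeter = 2.014


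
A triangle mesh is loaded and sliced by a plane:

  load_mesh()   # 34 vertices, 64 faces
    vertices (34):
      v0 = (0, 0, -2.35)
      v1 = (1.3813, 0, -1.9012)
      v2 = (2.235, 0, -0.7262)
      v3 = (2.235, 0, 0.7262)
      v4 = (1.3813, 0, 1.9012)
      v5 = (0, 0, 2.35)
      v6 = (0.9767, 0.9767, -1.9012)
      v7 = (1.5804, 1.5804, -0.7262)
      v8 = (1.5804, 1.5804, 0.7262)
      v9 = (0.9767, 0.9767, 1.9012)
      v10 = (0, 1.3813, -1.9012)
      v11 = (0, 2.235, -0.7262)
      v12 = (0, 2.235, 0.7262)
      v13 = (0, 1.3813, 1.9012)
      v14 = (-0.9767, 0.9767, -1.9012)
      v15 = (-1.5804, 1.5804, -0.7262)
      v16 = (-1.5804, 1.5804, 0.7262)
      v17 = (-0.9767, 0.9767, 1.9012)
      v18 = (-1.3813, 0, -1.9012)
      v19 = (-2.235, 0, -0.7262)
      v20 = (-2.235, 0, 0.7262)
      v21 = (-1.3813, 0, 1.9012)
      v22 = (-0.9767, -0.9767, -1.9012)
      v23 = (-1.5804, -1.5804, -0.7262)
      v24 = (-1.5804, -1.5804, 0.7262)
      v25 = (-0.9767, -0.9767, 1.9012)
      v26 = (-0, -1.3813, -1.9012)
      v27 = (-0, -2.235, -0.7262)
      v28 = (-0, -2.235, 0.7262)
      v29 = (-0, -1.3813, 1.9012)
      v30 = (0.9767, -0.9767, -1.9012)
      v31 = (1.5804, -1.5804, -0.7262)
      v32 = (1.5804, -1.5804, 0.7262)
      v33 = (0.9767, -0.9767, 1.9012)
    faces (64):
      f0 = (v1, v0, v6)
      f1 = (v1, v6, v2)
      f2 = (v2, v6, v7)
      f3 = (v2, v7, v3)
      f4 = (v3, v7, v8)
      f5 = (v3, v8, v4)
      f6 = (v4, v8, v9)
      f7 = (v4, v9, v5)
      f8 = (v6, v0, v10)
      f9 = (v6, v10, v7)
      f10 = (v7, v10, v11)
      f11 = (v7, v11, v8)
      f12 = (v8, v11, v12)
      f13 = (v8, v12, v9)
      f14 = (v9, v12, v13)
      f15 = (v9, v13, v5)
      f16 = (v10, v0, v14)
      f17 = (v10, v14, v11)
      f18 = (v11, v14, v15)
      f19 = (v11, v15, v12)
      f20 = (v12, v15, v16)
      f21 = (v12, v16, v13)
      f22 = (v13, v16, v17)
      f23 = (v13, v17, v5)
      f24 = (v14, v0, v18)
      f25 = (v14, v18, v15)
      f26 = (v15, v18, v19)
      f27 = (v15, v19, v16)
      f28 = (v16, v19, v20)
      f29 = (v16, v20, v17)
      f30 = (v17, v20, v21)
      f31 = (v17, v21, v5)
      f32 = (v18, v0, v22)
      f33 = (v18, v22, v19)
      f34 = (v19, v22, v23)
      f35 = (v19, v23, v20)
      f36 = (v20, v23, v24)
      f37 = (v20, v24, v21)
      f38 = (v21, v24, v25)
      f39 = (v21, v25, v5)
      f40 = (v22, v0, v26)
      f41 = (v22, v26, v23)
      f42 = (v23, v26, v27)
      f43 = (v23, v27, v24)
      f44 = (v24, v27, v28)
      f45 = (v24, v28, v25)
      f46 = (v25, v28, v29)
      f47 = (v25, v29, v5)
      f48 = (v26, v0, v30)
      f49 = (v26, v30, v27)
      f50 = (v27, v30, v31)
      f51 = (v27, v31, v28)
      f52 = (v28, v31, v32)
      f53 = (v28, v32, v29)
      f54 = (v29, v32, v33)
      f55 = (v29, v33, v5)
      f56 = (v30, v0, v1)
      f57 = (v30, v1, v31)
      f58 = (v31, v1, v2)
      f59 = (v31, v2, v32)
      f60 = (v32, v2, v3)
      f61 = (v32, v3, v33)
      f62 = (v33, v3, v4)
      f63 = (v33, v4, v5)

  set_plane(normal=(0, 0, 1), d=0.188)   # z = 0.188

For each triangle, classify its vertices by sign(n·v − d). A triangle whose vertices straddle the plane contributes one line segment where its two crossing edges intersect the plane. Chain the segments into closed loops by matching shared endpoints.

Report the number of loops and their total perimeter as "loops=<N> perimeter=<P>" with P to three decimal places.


Straddling triangles (16 of 64):
  (v2,v7,v3) [--+] → (1.99243, 0.585632, 0.188)–(2.235, 0, 0.188)  len=0.6339
  (v3,v7,v8) [+-+] → (1.99243, 0.585632, 0.188)–(1.5804, 1.5804, 0.188)  len=1.0767
  (v7,v11,v8) [--+] → (0.994768, 1.82297, 0.188)–(1.5804, 1.5804, 0.188)  len=0.6339
  (v8,v11,v12) [+-+] → (0.994768, 1.82297, 0.188)–(0, 2.235, 0.188)  len=1.0767
  (v11,v15,v12) [--+] → (-0.585632, 1.99243, 0.188)–(0, 2.235, 0.188)  len=0.6339
  (v12,v15,v16) [+-+] → (-0.585632, 1.99243, 0.188)–(-1.5804, 1.5804, 0.188)  len=1.0767
  (v15,v19,v16) [--+] → (-1.82297, 0.994768, 0.188)–(-1.5804, 1.5804, 0.188)  len=0.6339
  (v16,v19,v20) [+-+] → (-1.82297, 0.994768, 0.188)–(-2.235, 0, 0.188)  len=1.0767
  (v19,v23,v20) [--+] → (-1.99243, -0.585632, 0.188)–(-2.235, 0, 0.188)  len=0.6339
  (v20,v23,v24) [+-+] → (-1.99243, -0.585632, 0.188)–(-1.5804, -1.5804, 0.188)  len=1.0767
  (v23,v27,v24) [--+] → (-0.994768, -1.82297, 0.188)–(-1.5804, -1.5804, 0.188)  len=0.6339
  (v24,v27,v28) [+-+] → (-0.994768, -1.82297, 0.188)–(0, -2.235, 0.188)  len=1.0767
  (v27,v31,v28) [--+] → (0.585632, -1.99243, 0.188)–(0, -2.235, 0.188)  len=0.6339
  (v28,v31,v32) [+-+] → (0.585632, -1.99243, 0.188)–(1.5804, -1.5804, 0.188)  len=1.0767
  (v31,v2,v32) [--+] → (1.82297, -0.994768, 0.188)–(1.5804, -1.5804, 0.188)  len=0.6339
  (v32,v2,v3) [+-+] → (1.82297, -0.994768, 0.188)–(2.235, 0, 0.188)  len=1.0767

Chained into 1 loop(s):
  loop 1: 16 segments, perimeter = 13.6848
Total perimeter = 13.685

loops=1 perimeter=13.685


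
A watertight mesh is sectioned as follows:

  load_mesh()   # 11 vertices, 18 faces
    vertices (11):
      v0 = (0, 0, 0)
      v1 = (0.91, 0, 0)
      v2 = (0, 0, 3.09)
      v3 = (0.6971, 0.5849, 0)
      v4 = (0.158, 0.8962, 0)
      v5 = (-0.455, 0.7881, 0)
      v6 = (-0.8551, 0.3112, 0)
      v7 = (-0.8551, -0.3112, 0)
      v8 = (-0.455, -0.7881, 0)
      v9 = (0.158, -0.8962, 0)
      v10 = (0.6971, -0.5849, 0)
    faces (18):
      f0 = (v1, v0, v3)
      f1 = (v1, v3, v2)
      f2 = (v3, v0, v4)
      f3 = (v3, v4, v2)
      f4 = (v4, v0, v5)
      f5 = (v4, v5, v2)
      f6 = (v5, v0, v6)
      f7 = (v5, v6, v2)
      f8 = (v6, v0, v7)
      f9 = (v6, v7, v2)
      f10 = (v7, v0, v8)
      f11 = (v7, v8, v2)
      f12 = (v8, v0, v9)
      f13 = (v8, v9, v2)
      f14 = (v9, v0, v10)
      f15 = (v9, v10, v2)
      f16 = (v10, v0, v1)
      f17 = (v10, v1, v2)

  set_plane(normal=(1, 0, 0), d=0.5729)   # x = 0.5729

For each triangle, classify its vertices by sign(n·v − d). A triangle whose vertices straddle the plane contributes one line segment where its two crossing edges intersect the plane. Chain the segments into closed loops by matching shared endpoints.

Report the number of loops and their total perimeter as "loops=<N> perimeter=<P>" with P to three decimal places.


loops=1 perimeter=3.998

Straddling triangles (8 of 18):
  (v1,v0,v3) [+-+] → (0.5729, 0, 0)–(0.5729, 0.48069, 0)  len=0.4807
  (v1,v3,v2) [++-] → (0.5729, 0.48069, 0.550535)–(0.5729, 0, 1.14466)  len=0.7642
  (v3,v0,v4) [+--] → (0.5729, 0.48069, 0)–(0.5729, 0.656619, 0)  len=0.1759
  (v3,v4,v2) [+--] → (0.5729, 0.656619, 0)–(0.5729, 0.48069, 0.550535)  len=0.5780
  (v9,v0,v10) [--+] → (0.5729, -0.48069, 0)–(0.5729, -0.656619, 0)  len=0.1759
  (v9,v10,v2) [-+-] → (0.5729, -0.656619, 0)–(0.5729, -0.48069, 0.550535)  len=0.5780
  (v10,v0,v1) [+-+] → (0.5729, -0.48069, 0)–(0.5729, 0, 0)  len=0.4807
  (v10,v1,v2) [++-] → (0.5729, 0, 1.14466)–(0.5729, -0.48069, 0.550535)  len=0.7642

Chained into 1 loop(s):
  loop 1: 8 segments, perimeter = 3.9976
Total perimeter = 3.998


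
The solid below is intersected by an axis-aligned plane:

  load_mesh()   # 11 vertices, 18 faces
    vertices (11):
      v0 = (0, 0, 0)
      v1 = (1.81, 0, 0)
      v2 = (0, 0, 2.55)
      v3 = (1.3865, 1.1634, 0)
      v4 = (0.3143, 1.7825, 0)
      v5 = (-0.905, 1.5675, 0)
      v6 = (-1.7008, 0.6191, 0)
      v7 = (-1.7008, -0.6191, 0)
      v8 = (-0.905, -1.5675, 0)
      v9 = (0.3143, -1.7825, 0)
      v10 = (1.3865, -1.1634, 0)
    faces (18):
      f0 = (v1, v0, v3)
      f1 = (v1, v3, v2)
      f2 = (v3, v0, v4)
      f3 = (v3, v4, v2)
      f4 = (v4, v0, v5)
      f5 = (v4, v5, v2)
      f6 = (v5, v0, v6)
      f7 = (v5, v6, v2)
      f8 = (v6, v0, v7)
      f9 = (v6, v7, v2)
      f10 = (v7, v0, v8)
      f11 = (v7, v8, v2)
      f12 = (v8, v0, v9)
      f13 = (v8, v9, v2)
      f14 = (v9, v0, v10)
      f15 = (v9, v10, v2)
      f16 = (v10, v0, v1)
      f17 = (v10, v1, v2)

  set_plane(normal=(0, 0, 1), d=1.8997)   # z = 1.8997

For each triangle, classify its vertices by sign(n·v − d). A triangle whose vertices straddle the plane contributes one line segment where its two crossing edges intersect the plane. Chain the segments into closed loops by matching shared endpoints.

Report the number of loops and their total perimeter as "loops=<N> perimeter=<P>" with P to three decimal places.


loops=1 perimeter=2.842

Straddling triangles (9 of 18):
  (v1,v3,v2) [--+] → (0.353585, 0.29669, 1.8997)–(0.461585, 0, 1.8997)  len=0.3157
  (v3,v4,v2) [--+] → (0.0801527, 0.454572, 1.8997)–(0.353585, 0.29669, 1.8997)  len=0.3157
  (v4,v5,v2) [--+] → (-0.230793, 0.399743, 1.8997)–(0.0801527, 0.454572, 1.8997)  len=0.3157
  (v5,v6,v2) [--+] → (-0.433737, 0.157883, 1.8997)–(-0.230793, 0.399743, 1.8997)  len=0.3157
  (v6,v7,v2) [--+] → (-0.433737, -0.157883, 1.8997)–(-0.433737, 0.157883, 1.8997)  len=0.3158
  (v7,v8,v2) [--+] → (-0.230793, -0.399743, 1.8997)–(-0.433737, -0.157883, 1.8997)  len=0.3157
  (v8,v9,v2) [--+] → (0.0801527, -0.454572, 1.8997)–(-0.230793, -0.399743, 1.8997)  len=0.3157
  (v9,v10,v2) [--+] → (0.353585, -0.29669, 1.8997)–(0.0801527, -0.454572, 1.8997)  len=0.3157
  (v10,v1,v2) [--+] → (0.461585, 0, 1.8997)–(0.353585, -0.29669, 1.8997)  len=0.3157

Chained into 1 loop(s):
  loop 1: 9 segments, perimeter = 2.8417
Total perimeter = 2.842


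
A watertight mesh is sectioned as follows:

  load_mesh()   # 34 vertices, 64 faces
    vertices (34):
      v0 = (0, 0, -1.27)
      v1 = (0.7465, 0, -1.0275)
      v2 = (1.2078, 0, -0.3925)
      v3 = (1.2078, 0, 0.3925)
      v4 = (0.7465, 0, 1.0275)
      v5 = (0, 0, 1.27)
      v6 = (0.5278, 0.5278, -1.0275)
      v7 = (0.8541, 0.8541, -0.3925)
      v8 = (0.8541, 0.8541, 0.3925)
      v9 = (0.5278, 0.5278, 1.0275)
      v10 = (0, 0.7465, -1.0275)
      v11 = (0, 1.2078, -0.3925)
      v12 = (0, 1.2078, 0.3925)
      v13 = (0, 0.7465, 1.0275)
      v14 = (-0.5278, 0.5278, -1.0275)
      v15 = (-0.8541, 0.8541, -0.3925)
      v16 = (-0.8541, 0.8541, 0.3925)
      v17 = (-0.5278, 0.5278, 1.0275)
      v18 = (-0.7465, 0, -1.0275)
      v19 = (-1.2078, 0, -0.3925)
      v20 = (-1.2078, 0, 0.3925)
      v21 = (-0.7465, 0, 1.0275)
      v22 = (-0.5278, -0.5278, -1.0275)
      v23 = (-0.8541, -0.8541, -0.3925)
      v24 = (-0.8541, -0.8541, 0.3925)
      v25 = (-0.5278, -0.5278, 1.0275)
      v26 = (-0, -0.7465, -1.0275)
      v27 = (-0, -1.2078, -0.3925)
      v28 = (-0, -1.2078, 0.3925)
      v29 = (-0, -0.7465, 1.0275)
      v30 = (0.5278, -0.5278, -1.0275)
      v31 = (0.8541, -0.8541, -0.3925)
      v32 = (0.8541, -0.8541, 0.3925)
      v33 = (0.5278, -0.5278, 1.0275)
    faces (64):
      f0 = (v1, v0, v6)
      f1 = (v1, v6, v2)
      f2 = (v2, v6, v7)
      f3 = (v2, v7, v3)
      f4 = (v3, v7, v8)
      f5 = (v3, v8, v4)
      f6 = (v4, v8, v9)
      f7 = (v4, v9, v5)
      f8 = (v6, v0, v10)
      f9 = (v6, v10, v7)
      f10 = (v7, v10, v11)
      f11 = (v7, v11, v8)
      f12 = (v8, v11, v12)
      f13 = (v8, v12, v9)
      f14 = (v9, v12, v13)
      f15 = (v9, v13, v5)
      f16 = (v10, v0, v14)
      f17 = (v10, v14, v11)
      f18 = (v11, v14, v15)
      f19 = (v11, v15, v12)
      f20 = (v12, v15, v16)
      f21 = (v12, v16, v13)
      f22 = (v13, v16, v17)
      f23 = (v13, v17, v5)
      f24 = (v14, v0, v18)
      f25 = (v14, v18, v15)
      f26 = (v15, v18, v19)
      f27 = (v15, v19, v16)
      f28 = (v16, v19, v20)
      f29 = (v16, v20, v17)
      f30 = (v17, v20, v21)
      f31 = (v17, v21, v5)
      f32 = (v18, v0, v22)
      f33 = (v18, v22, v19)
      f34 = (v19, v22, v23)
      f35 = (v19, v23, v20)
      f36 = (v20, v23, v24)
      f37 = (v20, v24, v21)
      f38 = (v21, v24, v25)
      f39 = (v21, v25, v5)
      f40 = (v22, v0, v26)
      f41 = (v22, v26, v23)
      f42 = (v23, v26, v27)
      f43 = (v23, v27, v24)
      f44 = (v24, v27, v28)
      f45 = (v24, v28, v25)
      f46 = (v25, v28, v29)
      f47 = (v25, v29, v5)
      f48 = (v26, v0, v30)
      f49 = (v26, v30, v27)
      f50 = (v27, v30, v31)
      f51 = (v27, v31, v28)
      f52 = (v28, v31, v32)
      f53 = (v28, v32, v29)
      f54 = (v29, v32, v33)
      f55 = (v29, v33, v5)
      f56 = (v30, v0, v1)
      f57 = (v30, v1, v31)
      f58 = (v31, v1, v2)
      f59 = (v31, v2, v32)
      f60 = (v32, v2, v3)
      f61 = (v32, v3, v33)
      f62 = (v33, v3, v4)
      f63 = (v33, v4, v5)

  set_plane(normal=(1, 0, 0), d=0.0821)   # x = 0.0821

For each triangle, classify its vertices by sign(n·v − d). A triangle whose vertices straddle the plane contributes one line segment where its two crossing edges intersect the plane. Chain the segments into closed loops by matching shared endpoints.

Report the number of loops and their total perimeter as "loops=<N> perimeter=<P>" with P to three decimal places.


Straddling triangles (20 of 64):
  (v1,v0,v6) [+-+] → (0.0821, 0, -1.24333)–(0.0821, 0.0821, -1.23228)  len=0.0828
  (v4,v9,v5) [++-] → (0.0821, 0.0821, 1.23228)–(0.0821, 0, 1.24333)  len=0.0828
  (v6,v0,v10) [+--] → (0.0821, 0.0821, -1.23228)–(0.0821, 0.712481, -1.0275)  len=0.6628
  (v6,v10,v7) [+-+] → (0.0821, 0.712481, -1.0275)–(0.0821, 0.756843, -0.966461)  len=0.0755
  (v7,v10,v11) [+--] → (0.0821, 0.756843, -0.966461)–(0.0821, 1.1738, -0.3925)  len=0.7094
  (v7,v11,v8) [+-+] → (0.0821, 1.1738, -0.3925)–(0.0821, 1.1738, -0.317042)  len=0.0755
  (v8,v11,v12) [+--] → (0.0821, 1.1738, -0.317042)–(0.0821, 1.1738, 0.3925)  len=0.7095
  (v8,v12,v9) [+-+] → (0.0821, 1.1738, 0.3925)–(0.0821, 1.10203, 0.491275)  len=0.1221
  (v9,v12,v13) [+--] → (0.0821, 1.10203, 0.491275)–(0.0821, 0.712481, 1.0275)  len=0.6628
  (v9,v13,v5) [+--] → (0.0821, 0.712481, 1.0275)–(0.0821, 0.0821, 1.23228)  len=0.6628
  (v26,v0,v30) [--+] → (0.0821, -0.0821, -1.23228)–(0.0821, -0.712481, -1.0275)  len=0.6628
  (v26,v30,v27) [-+-] → (0.0821, -0.712481, -1.0275)–(0.0821, -1.10203, -0.491275)  len=0.6628
  (v27,v30,v31) [-++] → (0.0821, -1.10203, -0.491275)–(0.0821, -1.1738, -0.3925)  len=0.1221
  (v27,v31,v28) [-+-] → (0.0821, -1.1738, -0.3925)–(0.0821, -1.1738, 0.317042)  len=0.7095
  (v28,v31,v32) [-++] → (0.0821, -1.1738, 0.317042)–(0.0821, -1.1738, 0.3925)  len=0.0755
  (v28,v32,v29) [-+-] → (0.0821, -1.1738, 0.3925)–(0.0821, -0.756843, 0.966461)  len=0.7094
  (v29,v32,v33) [-++] → (0.0821, -0.756843, 0.966461)–(0.0821, -0.712481, 1.0275)  len=0.0755
  (v29,v33,v5) [-+-] → (0.0821, -0.712481, 1.0275)–(0.0821, -0.0821, 1.23228)  len=0.6628
  (v30,v0,v1) [+-+] → (0.0821, -0.0821, -1.23228)–(0.0821, 0, -1.24333)  len=0.0828
  (v33,v4,v5) [++-] → (0.0821, 0, 1.24333)–(0.0821, -0.0821, 1.23228)  len=0.0828

Chained into 1 loop(s):
  loop 1: 20 segments, perimeter = 7.6921
Total perimeter = 7.692

loops=1 perimeter=7.692


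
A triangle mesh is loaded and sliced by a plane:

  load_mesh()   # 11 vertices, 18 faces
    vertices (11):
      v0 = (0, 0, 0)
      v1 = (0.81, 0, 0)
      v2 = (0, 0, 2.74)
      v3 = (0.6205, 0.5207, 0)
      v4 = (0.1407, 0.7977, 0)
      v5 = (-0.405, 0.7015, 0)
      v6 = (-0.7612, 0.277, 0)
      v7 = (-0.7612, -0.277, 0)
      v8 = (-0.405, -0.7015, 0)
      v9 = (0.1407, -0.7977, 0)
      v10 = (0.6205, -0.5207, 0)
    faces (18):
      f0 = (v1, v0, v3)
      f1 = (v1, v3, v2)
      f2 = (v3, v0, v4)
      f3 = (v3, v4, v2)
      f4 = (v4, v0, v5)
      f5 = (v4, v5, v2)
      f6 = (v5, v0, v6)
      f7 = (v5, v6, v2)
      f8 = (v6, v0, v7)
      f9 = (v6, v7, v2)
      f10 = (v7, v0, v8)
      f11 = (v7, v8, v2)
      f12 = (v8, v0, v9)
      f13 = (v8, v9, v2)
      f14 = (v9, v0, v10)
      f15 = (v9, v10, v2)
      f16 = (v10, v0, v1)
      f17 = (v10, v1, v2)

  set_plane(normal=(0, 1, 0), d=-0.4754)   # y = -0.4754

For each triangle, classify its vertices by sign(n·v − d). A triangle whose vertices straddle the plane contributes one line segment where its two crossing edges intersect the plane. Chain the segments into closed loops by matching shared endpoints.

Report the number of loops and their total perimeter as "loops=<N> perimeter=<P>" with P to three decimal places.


Straddling triangles (8 of 18):
  (v7,v0,v8) [++-] → (-0.274465, -0.4754, 0)–(-0.594722, -0.4754, 0)  len=0.3203
  (v7,v8,v2) [+-+] → (-0.594722, -0.4754, 0)–(-0.274465, -0.4754, 0.883128)  len=0.9394
  (v8,v0,v9) [-+-] → (-0.274465, -0.4754, 0)–(0.083852, -0.4754, 0)  len=0.3583
  (v8,v9,v2) [--+] → (0.083852, -0.4754, 1.10706)–(-0.274465, -0.4754, 0.883128)  len=0.4225
  (v9,v0,v10) [-+-] → (0.083852, -0.4754, 0)–(0.566518, -0.4754, 0)  len=0.4827
  (v9,v10,v2) [--+] → (0.566518, -0.4754, 0.238375)–(0.083852, -0.4754, 1.10706)  len=0.9938
  (v10,v0,v1) [-++] → (0.566518, -0.4754, 0)–(0.636986, -0.4754, 0)  len=0.0705
  (v10,v1,v2) [-++] → (0.636986, -0.4754, 0)–(0.566518, -0.4754, 0.238375)  len=0.2486

Chained into 1 loop(s):
  loop 1: 8 segments, perimeter = 3.8360
Total perimeter = 3.836

loops=1 perimeter=3.836


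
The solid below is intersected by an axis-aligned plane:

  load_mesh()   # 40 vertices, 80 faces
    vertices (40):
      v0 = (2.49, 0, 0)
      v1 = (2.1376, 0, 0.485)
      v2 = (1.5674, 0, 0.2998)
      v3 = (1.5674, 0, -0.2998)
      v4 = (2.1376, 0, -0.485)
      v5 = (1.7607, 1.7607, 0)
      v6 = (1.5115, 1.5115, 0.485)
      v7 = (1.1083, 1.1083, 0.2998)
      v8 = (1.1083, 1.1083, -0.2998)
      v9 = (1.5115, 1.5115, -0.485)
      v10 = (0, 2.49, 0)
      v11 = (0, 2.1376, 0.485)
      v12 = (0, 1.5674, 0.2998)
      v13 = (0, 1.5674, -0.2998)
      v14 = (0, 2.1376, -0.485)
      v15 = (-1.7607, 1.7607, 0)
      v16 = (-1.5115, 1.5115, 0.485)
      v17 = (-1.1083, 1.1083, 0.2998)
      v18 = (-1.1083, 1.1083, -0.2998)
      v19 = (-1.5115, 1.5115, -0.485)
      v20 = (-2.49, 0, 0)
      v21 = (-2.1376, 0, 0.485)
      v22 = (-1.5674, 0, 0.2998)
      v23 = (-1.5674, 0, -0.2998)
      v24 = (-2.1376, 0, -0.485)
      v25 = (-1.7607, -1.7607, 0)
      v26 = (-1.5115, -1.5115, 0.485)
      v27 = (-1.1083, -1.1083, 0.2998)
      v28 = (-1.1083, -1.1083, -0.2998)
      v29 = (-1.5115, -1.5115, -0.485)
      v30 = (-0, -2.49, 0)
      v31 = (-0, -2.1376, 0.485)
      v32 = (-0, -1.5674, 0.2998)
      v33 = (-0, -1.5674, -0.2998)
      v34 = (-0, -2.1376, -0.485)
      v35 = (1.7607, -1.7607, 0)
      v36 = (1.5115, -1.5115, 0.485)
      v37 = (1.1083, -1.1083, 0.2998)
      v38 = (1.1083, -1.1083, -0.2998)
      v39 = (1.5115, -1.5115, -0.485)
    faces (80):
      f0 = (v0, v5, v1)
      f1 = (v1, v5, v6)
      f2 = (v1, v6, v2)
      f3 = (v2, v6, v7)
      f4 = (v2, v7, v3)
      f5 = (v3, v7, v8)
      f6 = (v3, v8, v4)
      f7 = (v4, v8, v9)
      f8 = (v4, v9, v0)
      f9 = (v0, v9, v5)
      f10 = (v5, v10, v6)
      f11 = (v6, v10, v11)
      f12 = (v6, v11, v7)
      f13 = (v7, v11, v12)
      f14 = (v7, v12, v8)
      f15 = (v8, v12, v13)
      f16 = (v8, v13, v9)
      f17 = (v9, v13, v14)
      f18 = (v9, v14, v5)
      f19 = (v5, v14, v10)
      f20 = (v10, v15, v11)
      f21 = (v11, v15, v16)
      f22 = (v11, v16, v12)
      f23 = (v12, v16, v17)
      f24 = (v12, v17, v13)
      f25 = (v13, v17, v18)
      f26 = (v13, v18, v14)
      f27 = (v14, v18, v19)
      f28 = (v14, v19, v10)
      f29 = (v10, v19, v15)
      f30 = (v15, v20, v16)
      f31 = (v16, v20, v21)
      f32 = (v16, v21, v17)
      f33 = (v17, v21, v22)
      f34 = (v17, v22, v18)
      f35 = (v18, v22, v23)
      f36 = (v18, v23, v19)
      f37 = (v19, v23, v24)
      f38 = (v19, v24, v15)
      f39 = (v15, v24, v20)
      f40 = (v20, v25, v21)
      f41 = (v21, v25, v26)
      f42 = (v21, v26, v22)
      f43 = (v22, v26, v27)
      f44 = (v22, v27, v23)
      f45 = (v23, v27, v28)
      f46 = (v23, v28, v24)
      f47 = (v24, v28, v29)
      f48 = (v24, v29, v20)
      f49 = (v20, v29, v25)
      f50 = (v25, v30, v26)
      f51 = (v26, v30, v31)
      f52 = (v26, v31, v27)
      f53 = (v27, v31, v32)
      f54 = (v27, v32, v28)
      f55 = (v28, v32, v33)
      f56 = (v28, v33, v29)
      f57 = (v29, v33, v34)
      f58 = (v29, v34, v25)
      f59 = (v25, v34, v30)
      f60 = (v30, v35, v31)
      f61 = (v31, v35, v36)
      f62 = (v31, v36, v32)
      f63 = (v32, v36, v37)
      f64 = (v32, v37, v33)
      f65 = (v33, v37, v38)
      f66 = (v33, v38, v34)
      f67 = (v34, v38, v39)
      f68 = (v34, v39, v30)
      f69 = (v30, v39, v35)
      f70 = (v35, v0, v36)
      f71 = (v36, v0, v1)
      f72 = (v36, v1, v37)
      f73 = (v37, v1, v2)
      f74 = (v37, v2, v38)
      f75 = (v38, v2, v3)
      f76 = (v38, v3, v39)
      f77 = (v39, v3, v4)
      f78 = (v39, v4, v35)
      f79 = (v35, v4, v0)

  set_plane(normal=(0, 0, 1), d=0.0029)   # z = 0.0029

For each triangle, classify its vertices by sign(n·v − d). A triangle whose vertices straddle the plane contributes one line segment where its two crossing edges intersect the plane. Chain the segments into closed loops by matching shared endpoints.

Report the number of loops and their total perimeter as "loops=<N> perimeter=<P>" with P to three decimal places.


Straddling triangles (32 of 80):
  (v0,v5,v1) [--+] → (1.76295, 1.75017, 0.0029)–(2.48789, 0, 0.0029)  len=1.8944
  (v1,v5,v6) [+-+] → (1.76295, 1.75017, 0.0029)–(1.75921, 1.75921, 0.0029)  len=0.0098
  (v2,v7,v3) [++-] → (1.33563, 0.55951, 0.0029)–(1.5674, 0, 0.0029)  len=0.6056
  (v3,v7,v8) [-+-] → (1.33563, 0.55951, 0.0029)–(1.1083, 1.1083, 0.0029)  len=0.5940
  (v5,v10,v6) [--+] → (0.00903784, 2.48415, 0.0029)–(1.75921, 1.75921, 0.0029)  len=1.8944
  (v6,v10,v11) [+-+] → (0.00903784, 2.48415, 0.0029)–(0, 2.48789, 0.0029)  len=0.0098
  (v7,v12,v8) [++-] → (0.54879, 1.34007, 0.0029)–(1.1083, 1.1083, 0.0029)  len=0.6056
  (v8,v12,v13) [-+-] → (0.54879, 1.34007, 0.0029)–(0, 1.5674, 0.0029)  len=0.5940
  (v10,v15,v11) [--+] → (-1.75017, 1.76295, 0.0029)–(0, 2.48789, 0.0029)  len=1.8944
  (v11,v15,v16) [+-+] → (-1.75017, 1.76295, 0.0029)–(-1.75921, 1.75921, 0.0029)  len=0.0098
  (v12,v17,v13) [++-] → (-0.55951, 1.33563, 0.0029)–(0, 1.5674, 0.0029)  len=0.6056
  (v13,v17,v18) [-+-] → (-0.55951, 1.33563, 0.0029)–(-1.1083, 1.1083, 0.0029)  len=0.5940
  (v15,v20,v16) [--+] → (-2.48415, 0.00903784, 0.0029)–(-1.75921, 1.75921, 0.0029)  len=1.8944
  (v16,v20,v21) [+-+] → (-2.48415, 0.00903784, 0.0029)–(-2.48789, 0, 0.0029)  len=0.0098
  (v17,v22,v18) [++-] → (-1.34007, 0.54879, 0.0029)–(-1.1083, 1.1083, 0.0029)  len=0.6056
  (v18,v22,v23) [-+-] → (-1.34007, 0.54879, 0.0029)–(-1.5674, 0, 0.0029)  len=0.5940
  (v20,v25,v21) [--+] → (-1.76295, -1.75017, 0.0029)–(-2.48789, 0, 0.0029)  len=1.8944
  (v21,v25,v26) [+-+] → (-1.76295, -1.75017, 0.0029)–(-1.75921, -1.75921, 0.0029)  len=0.0098
  (v22,v27,v23) [++-] → (-1.33563, -0.55951, 0.0029)–(-1.5674, 0, 0.0029)  len=0.6056
  (v23,v27,v28) [-+-] → (-1.33563, -0.55951, 0.0029)–(-1.1083, -1.1083, 0.0029)  len=0.5940
  (v25,v30,v26) [--+] → (-0.00903784, -2.48415, 0.0029)–(-1.75921, -1.75921, 0.0029)  len=1.8944
  (v26,v30,v31) [+-+] → (-0.00903784, -2.48415, 0.0029)–(0, -2.48789, 0.0029)  len=0.0098
  (v27,v32,v28) [++-] → (-0.54879, -1.34007, 0.0029)–(-1.1083, -1.1083, 0.0029)  len=0.6056
  (v28,v32,v33) [-+-] → (-0.54879, -1.34007, 0.0029)–(0, -1.5674, 0.0029)  len=0.5940
  (v30,v35,v31) [--+] → (1.75017, -1.76295, 0.0029)–(0, -2.48789, 0.0029)  len=1.8944
  (v31,v35,v36) [+-+] → (1.75017, -1.76295, 0.0029)–(1.75921, -1.75921, 0.0029)  len=0.0098
  (v32,v37,v33) [++-] → (0.55951, -1.33563, 0.0029)–(0, -1.5674, 0.0029)  len=0.6056
  (v33,v37,v38) [-+-] → (0.55951, -1.33563, 0.0029)–(1.1083, -1.1083, 0.0029)  len=0.5940
  (v35,v0,v36) [--+] → (2.48415, -0.00903784, 0.0029)–(1.75921, -1.75921, 0.0029)  len=1.8944
  (v36,v0,v1) [+-+] → (2.48415, -0.00903784, 0.0029)–(2.48789, 0, 0.0029)  len=0.0098
  (v37,v2,v38) [++-] → (1.34007, -0.54879, 0.0029)–(1.1083, -1.1083, 0.0029)  len=0.6056
  (v38,v2,v3) [-+-] → (1.34007, -0.54879, 0.0029)–(1.5674, 0, 0.0029)  len=0.5940

Chained into 2 loop(s):
  loop 1: 16 segments, perimeter = 15.2332
  loop 2: 16 segments, perimeter = 9.5970
Total perimeter = 24.830

loops=2 perimeter=24.830


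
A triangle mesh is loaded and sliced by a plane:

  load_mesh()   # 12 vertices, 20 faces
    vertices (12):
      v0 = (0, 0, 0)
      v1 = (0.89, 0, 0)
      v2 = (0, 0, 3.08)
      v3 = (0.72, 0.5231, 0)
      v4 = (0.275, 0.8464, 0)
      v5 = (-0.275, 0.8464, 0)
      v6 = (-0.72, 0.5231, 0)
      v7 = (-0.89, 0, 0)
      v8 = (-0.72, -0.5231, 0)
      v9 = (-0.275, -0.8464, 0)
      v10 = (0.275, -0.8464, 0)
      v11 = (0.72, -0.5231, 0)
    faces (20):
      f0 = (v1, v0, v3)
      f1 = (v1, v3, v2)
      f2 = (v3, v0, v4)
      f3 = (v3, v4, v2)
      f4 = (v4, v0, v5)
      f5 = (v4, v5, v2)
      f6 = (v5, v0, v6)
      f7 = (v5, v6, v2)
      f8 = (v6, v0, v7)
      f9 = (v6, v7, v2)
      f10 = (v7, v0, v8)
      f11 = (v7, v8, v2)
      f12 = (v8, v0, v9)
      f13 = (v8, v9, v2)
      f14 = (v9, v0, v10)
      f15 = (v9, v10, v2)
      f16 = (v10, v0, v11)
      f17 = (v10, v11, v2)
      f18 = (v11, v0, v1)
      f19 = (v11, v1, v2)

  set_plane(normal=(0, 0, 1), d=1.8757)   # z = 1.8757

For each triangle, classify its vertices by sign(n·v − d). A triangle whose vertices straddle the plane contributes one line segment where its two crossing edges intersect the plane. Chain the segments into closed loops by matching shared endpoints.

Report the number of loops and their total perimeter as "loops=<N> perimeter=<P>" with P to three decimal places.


loops=1 perimeter=2.151

Straddling triangles (10 of 20):
  (v1,v3,v2) [--+] → (0.281525, 0.204535, 1.8757)–(0.347996, 0, 1.8757)  len=0.2151
  (v3,v4,v2) [--+] → (0.107527, 0.330948, 1.8757)–(0.281525, 0.204535, 1.8757)  len=0.2151
  (v4,v5,v2) [--+] → (-0.107527, 0.330948, 1.8757)–(0.107527, 0.330948, 1.8757)  len=0.2151
  (v5,v6,v2) [--+] → (-0.281525, 0.204535, 1.8757)–(-0.107527, 0.330948, 1.8757)  len=0.2151
  (v6,v7,v2) [--+] → (-0.347996, 0, 1.8757)–(-0.281525, 0.204535, 1.8757)  len=0.2151
  (v7,v8,v2) [--+] → (-0.281525, -0.204535, 1.8757)–(-0.347996, 0, 1.8757)  len=0.2151
  (v8,v9,v2) [--+] → (-0.107527, -0.330948, 1.8757)–(-0.281525, -0.204535, 1.8757)  len=0.2151
  (v9,v10,v2) [--+] → (0.107527, -0.330948, 1.8757)–(-0.107527, -0.330948, 1.8757)  len=0.2151
  (v10,v11,v2) [--+] → (0.281525, -0.204535, 1.8757)–(0.107527, -0.330948, 1.8757)  len=0.2151
  (v11,v1,v2) [--+] → (0.347996, 0, 1.8757)–(0.281525, -0.204535, 1.8757)  len=0.2151

Chained into 1 loop(s):
  loop 1: 10 segments, perimeter = 2.1507
Total perimeter = 2.151


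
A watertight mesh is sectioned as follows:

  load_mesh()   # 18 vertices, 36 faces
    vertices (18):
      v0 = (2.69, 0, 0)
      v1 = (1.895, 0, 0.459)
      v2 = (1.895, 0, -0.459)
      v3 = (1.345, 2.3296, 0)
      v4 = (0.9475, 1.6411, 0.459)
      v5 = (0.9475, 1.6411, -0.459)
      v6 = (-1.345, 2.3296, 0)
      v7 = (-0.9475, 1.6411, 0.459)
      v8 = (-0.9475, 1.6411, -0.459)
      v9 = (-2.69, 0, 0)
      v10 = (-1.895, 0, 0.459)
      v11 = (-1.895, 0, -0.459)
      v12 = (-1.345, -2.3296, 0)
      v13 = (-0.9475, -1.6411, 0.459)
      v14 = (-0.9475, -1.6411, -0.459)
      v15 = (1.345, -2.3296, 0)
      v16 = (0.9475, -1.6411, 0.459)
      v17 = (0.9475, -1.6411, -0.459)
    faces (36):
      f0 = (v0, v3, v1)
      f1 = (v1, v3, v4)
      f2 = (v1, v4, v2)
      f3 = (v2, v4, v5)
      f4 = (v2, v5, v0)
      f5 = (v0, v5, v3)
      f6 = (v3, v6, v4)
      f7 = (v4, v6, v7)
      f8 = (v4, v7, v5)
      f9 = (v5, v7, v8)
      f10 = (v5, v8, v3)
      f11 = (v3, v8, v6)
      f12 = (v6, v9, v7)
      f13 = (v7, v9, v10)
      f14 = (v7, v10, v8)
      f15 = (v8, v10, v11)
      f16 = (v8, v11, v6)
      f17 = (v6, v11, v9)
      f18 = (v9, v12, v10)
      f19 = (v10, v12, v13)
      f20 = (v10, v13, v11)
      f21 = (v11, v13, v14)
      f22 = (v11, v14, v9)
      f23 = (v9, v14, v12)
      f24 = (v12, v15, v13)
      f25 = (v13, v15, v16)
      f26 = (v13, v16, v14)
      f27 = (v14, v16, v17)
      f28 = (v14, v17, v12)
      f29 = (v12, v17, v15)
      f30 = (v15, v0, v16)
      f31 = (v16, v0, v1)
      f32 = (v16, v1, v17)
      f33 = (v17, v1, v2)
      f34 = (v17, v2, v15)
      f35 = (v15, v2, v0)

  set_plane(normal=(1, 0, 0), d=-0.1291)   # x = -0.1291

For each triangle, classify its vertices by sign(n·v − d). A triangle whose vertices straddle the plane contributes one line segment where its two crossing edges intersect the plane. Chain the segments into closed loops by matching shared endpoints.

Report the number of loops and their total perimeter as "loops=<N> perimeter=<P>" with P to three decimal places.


Straddling triangles (12 of 36):
  (v3,v6,v4) [+-+] → (-0.1291, 2.3296, 0)–(-0.1291, 1.96443, 0.243445)  len=0.4389
  (v4,v6,v7) [+--] → (-0.1291, 1.96443, 0.243445)–(-0.1291, 1.6411, 0.459)  len=0.3886
  (v4,v7,v5) [+-+] → (-0.1291, 1.6411, 0.459)–(-0.1291, 1.6411, 0.0625403)  len=0.3965
  (v5,v7,v8) [+--] → (-0.1291, 1.6411, 0.0625403)–(-0.1291, 1.6411, -0.459)  len=0.5215
  (v5,v8,v3) [+-+] → (-0.1291, 1.6411, -0.459)–(-0.1291, 1.88689, -0.295142)  len=0.2954
  (v3,v8,v6) [+--] → (-0.1291, 1.88689, -0.295142)–(-0.1291, 2.3296, 0)  len=0.5321
  (v12,v15,v13) [-+-] → (-0.1291, -2.3296, 0)–(-0.1291, -1.88689, 0.295142)  len=0.5321
  (v13,v15,v16) [-++] → (-0.1291, -1.88689, 0.295142)–(-0.1291, -1.6411, 0.459)  len=0.2954
  (v13,v16,v14) [-+-] → (-0.1291, -1.6411, 0.459)–(-0.1291, -1.6411, -0.0625403)  len=0.5215
  (v14,v16,v17) [-++] → (-0.1291, -1.6411, -0.0625403)–(-0.1291, -1.6411, -0.459)  len=0.3965
  (v14,v17,v12) [-+-] → (-0.1291, -1.6411, -0.459)–(-0.1291, -1.96443, -0.243445)  len=0.3886
  (v12,v17,v15) [-++] → (-0.1291, -1.96443, -0.243445)–(-0.1291, -2.3296, 0)  len=0.4389

Chained into 2 loop(s):
  loop 1: 6 segments, perimeter = 2.5729
  loop 2: 6 segments, perimeter = 2.5729
Total perimeter = 5.146

loops=2 perimeter=5.146


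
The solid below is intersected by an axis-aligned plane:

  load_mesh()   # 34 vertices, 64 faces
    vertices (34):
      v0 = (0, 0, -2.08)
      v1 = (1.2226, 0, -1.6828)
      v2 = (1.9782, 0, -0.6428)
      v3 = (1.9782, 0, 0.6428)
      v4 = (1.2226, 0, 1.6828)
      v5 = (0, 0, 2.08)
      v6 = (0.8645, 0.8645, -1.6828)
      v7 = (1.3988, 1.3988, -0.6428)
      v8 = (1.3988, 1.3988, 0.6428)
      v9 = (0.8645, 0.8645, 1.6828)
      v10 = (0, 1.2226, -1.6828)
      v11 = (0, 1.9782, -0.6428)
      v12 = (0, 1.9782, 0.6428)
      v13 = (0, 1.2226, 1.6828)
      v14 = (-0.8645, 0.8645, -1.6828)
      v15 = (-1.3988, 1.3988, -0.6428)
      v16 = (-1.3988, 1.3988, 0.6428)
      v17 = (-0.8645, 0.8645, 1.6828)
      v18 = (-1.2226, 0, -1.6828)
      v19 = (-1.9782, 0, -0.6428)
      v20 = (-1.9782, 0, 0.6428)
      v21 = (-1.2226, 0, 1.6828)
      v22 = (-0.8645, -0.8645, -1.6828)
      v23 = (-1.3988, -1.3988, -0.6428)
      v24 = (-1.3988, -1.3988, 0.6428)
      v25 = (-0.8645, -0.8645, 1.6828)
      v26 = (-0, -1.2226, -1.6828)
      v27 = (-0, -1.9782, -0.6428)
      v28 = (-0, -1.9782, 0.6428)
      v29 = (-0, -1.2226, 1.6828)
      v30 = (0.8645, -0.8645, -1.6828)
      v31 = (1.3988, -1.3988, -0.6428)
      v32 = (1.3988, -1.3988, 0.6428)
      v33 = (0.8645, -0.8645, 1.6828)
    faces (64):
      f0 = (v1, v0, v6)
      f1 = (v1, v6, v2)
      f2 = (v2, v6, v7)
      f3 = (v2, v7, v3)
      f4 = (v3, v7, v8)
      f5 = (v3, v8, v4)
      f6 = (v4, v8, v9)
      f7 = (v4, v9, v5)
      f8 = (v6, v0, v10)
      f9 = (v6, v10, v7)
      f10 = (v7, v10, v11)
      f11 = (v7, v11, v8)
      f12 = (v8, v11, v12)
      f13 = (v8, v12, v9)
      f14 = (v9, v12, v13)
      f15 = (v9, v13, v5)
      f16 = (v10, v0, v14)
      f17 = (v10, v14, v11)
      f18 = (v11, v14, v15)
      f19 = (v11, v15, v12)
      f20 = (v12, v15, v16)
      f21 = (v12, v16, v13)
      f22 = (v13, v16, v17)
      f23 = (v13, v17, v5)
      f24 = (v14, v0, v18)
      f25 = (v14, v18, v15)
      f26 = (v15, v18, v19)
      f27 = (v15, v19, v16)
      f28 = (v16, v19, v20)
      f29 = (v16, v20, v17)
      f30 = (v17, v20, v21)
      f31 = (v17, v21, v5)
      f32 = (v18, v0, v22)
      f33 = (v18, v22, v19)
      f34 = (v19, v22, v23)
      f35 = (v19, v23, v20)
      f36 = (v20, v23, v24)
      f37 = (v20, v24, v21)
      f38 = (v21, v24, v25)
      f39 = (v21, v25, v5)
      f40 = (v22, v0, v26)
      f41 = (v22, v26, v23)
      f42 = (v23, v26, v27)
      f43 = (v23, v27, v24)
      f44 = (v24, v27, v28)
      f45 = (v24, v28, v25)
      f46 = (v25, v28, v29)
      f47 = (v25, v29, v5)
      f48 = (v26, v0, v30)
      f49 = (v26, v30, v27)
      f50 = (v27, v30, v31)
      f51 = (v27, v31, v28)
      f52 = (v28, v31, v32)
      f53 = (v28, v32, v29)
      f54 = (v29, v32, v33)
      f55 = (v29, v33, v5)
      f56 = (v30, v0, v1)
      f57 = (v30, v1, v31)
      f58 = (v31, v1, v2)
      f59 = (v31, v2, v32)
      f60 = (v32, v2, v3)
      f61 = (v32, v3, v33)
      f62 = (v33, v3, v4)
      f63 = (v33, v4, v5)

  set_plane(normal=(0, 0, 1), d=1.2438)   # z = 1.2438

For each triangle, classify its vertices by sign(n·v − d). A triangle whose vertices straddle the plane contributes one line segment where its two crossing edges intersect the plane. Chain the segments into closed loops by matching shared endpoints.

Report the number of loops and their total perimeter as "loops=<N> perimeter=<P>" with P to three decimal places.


Straddling triangles (16 of 64):
  (v3,v8,v4) [--+] → (1.29698, 0.590455, 1.2438)–(1.54155, 0, 1.2438)  len=0.6391
  (v4,v8,v9) [+-+] → (1.29698, 0.590455, 1.2438)–(1.09004, 1.09004, 1.2438)  len=0.5407
  (v8,v12,v9) [--+] → (0.499581, 1.33461, 1.2438)–(1.09004, 1.09004, 1.2438)  len=0.6391
  (v9,v12,v13) [+-+] → (0.499581, 1.33461, 1.2438)–(0, 1.54155, 1.2438)  len=0.5407
  (v12,v16,v13) [--+] → (-0.590455, 1.29698, 1.2438)–(0, 1.54155, 1.2438)  len=0.6391
  (v13,v16,v17) [+-+] → (-0.590455, 1.29698, 1.2438)–(-1.09004, 1.09004, 1.2438)  len=0.5407
  (v16,v20,v17) [--+] → (-1.33461, 0.499581, 1.2438)–(-1.09004, 1.09004, 1.2438)  len=0.6391
  (v17,v20,v21) [+-+] → (-1.33461, 0.499581, 1.2438)–(-1.54155, 0, 1.2438)  len=0.5407
  (v20,v24,v21) [--+] → (-1.29698, -0.590455, 1.2438)–(-1.54155, 0, 1.2438)  len=0.6391
  (v21,v24,v25) [+-+] → (-1.29698, -0.590455, 1.2438)–(-1.09004, -1.09004, 1.2438)  len=0.5407
  (v24,v28,v25) [--+] → (-0.499581, -1.33461, 1.2438)–(-1.09004, -1.09004, 1.2438)  len=0.6391
  (v25,v28,v29) [+-+] → (-0.499581, -1.33461, 1.2438)–(0, -1.54155, 1.2438)  len=0.5407
  (v28,v32,v29) [--+] → (0.590455, -1.29698, 1.2438)–(0, -1.54155, 1.2438)  len=0.6391
  (v29,v32,v33) [+-+] → (0.590455, -1.29698, 1.2438)–(1.09004, -1.09004, 1.2438)  len=0.5407
  (v32,v3,v33) [--+] → (1.33461, -0.499581, 1.2438)–(1.09004, -1.09004, 1.2438)  len=0.6391
  (v33,v3,v4) [+-+] → (1.33461, -0.499581, 1.2438)–(1.54155, 0, 1.2438)  len=0.5407

Chained into 1 loop(s):
  loop 1: 16 segments, perimeter = 9.4388
Total perimeter = 9.439

loops=1 perimeter=9.439
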